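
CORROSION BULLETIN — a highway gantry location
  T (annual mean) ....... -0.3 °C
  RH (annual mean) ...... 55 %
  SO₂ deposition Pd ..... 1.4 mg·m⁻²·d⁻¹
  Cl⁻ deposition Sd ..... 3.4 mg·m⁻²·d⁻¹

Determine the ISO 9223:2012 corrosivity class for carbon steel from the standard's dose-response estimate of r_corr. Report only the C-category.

carbon steel: f(T) = +0.150·(T−10) [T≤10 °C] = -1.5450
  SO₂ term: 1.77·1.4^0.52·exp(0.02·55-1.5450) = 1.351
  Sd branch = 0.102·Sd^0.62·e^(0.033·RH+0.04·T) = 1.322 μm/a
  r_corr = 1.351 + 1.322 = 2.673 μm/a
ISO 9223 Table 2 (carbon steel): 1.3 < 2.67 ≤ 25 μm/a ⇒ C2

C2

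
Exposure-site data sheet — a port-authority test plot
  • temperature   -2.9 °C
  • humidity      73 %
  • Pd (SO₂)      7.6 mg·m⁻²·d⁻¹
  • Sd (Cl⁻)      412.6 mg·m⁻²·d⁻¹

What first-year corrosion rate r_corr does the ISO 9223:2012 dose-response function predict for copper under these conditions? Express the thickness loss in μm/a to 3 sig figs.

copper: f(T) = +0.126·(T−10) [T≤10 °C] = -1.6254
  Pd branch = 0.0053·Pd^0.26·e^(0.059·RH+f) = 0.1312 μm/a
  Sd branch = 0.01025·Sd^0.27·e^(0.036·RH+0.049·T) = 0.6259 μm/a
  r_corr = 0.1312 + 0.6259 = 0.7571 μm/a

r_corr = 0.757 μm/a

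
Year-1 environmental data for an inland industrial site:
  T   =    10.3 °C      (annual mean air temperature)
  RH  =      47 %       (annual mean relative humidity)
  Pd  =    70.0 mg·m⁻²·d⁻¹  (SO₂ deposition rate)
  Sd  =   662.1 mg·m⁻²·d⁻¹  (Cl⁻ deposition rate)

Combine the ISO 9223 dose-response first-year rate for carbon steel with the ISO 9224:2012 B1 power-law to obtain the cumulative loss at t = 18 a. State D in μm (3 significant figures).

D(18) = 369 μm

carbon steel: f(T) = -0.054·(T−10) [T>10 °C] = -0.0162
  Pd branch = 1.77·Pd^0.52·e^(0.02·RH+f) = 40.61 μm/a
  Sd branch = 0.102·Sd^0.62·e^(0.033·RH+0.04·T) = 40.75 μm/a
  r_corr = 40.61 + 40.75 = 81.36 μm/a
Long-term exponent b (ISO 9224 Table 2, B1) = 0.523
  D(18) = 81.36 × 18^0.523 = 81.36 × 4.534 = 368.9 μm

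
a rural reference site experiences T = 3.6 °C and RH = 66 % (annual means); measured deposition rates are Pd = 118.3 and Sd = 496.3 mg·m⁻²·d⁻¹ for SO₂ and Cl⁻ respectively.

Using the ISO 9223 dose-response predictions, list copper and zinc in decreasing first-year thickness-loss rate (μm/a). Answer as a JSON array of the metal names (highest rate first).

["zinc", "copper"]

copper: T≤10 °C ⇒ hinge +0.126·(3.6−10) = -0.8064
  sulphur-dioxide contribution → 0.402 μm/a
  chloride contribution → 0.7032 μm/a
  ⇒ r_corr(copper) = 1.105 μm/a
zinc: T≤10 °C ⇒ hinge +0.038·(3.6−10) = -0.2432
  sulphur-dioxide contribution → 1.72 μm/a
  chloride contribution → 1.386 μm/a
  total first-year rate 3.106 μm/a
Ordering by μm/a: zinc (3.11) > copper (1.11)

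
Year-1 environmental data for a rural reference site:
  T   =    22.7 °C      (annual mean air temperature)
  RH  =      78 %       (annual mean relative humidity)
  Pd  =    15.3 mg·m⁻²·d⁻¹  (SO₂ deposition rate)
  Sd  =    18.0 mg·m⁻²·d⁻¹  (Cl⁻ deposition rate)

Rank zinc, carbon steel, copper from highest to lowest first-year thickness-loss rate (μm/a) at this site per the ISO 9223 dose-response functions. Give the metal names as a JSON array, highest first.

["carbon steel", "zinc", "copper"]

zinc: temperature factor f = -0.071·(12.7) = -0.9017
  sulphur-dioxide contribution → 0.6288 μm/a
  chloride contribution → 1.168 μm/a
  total first-year rate 1.797 μm/a
carbon steel: T>10 °C ⇒ hinge -0.054·(22.7−10) = -0.6858
  sulphur-dioxide contribution → 17.53 μm/a
  chloride contribution → 19.91 μm/a
  ⇒ r_corr(carbon steel) = 37.44 μm/a
copper: temperature factor f = -0.080·(12.7) = -1.0160
  sulphur-dioxide contribution → 0.3888 μm/a
  chloride contribution → 1.128 μm/a
  total first-year rate 1.517 μm/a
Ordering by μm/a: carbon steel (37.4) > zinc (1.8) > copper (1.52)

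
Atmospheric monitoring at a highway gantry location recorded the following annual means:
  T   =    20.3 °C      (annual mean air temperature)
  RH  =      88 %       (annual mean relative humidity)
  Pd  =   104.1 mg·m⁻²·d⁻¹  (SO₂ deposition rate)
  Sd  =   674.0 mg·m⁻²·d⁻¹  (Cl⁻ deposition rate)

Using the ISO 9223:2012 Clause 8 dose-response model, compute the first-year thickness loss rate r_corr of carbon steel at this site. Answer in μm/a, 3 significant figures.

carbon steel: temperature factor f = -0.054·(10.3) = -0.5562
  SO₂ term: 1.77·104.1^0.52·exp(0.02·88-0.5562) = 66.05
  Sd branch = 0.102·Sd^0.62·e^(0.033·RH+0.04·T) = 237.8 μm/a
  r_corr = 66.05 + 237.8 = 303.8 μm/a

r_corr = 304 μm/a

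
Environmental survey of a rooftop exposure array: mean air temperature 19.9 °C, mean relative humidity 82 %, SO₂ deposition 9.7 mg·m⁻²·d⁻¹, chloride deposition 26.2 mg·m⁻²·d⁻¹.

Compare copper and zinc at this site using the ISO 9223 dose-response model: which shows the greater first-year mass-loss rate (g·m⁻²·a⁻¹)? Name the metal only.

copper: temperature factor f = -0.080·(9.9) = -0.7920
  SO₂ term: 0.0053·9.7^0.26·exp(0.059·82-0.7920) = 0.547
  Sd branch = 0.01025·Sd^0.27·e^(0.036·RH+0.049·T) = 1.257 μm/a
  r_corr = 0.547 + 1.257 = 1.804 μm/a
  mass loss = 1.804 μm/a × 8.96 g/cm³ = 16.16 g·m⁻²·a⁻¹
zinc: temperature factor f = -0.071·(9.9) = -0.7029
  SO₂ term: 0.0129·9.7^0.44·exp(0.046·82-0.7029) = 0.7545
  Cl⁻ term: 0.0175·26.2^0.57·exp(0.008·82+0.085·19.9) = 1.178
  r_corr = 0.7545 + 1.178 = 1.932 μm/a
  mass loss = 1.932 μm/a × 7.14 g/cm³ = 13.79 g·m⁻²·a⁻¹
Ordering by g·m⁻²·a⁻¹: copper (16.2) > zinc (13.8)

copper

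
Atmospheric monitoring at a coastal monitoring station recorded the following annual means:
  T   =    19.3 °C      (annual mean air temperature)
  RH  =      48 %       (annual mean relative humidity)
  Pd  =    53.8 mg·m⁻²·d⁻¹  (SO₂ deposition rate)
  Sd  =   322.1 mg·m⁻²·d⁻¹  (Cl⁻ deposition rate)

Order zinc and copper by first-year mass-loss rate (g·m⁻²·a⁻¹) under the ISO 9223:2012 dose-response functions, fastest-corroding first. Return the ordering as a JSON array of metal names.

["zinc", "copper"]

zinc: temperature factor f = -0.071·(9.3) = -0.6603
  SO₂ term: 0.0129·53.8^0.44·exp(0.046·48-0.6603) = 0.3502
  Cl⁻ term: 0.0175·322.1^0.57·exp(0.008·48+0.085·19.3) = 3.563
  r_corr = 0.3502 + 3.563 = 3.913 μm/a
  mass loss = 3.913 μm/a × 7.14 g/cm³ = 27.94 g·m⁻²·a⁻¹
copper: f(T) = -0.080·(T−10) [T>10 °C] = -0.7440
  Pd branch = 0.0053·Pd^0.26·e^(0.059·RH+f) = 0.1205 μm/a
  Cl⁻ term: 0.01025·322.1^0.27·exp(0.036·48+0.049·19.3) = 0.7064
  r_corr = 0.1205 + 0.7064 = 0.8269 μm/a
  mass loss = 0.8269 μm/a × 8.96 g/cm³ = 7.409 g·m⁻²·a⁻¹
Ordering by g·m⁻²·a⁻¹: zinc (27.9) > copper (7.41)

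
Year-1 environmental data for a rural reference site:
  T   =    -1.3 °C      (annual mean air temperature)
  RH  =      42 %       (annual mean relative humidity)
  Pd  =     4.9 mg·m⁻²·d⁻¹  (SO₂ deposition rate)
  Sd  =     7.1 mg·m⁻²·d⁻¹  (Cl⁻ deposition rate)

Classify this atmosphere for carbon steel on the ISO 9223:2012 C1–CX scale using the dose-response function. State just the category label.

carbon steel: T≤10 °C ⇒ hinge +0.150·(-1.3−10) = -1.6950
  Pd branch = 1.77·Pd^0.52·e^(0.02·RH+f) = 1.72 μm/a
  Cl⁻ term: 0.102·7.1^0.62·exp(0.033·42+0.04·-1.3) = 1.305
  r_corr = 1.72 + 1.305 = 3.025 μm/a
Category bounds: 1.3…25 μm/a bracket r_corr ⇒ C2

C2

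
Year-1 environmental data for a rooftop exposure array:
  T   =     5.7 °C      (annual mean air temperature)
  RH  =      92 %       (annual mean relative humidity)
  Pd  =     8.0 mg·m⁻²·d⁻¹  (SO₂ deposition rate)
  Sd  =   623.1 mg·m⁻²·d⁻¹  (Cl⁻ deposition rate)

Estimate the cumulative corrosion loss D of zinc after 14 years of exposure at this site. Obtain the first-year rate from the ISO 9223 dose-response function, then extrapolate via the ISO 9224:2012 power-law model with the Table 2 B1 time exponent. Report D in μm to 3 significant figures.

zinc: T≤10 °C ⇒ hinge +0.038·(5.7−10) = -0.1634
  SO₂ term: 0.0129·8.0^0.44·exp(0.046·92-0.1634) = 1.883
  Cl⁻ term: 0.0175·623.1^0.57·exp(0.008·92+0.085·5.7) = 2.323
  r_corr = 1.883 + 2.323 = 4.206 μm/a
Power-law: D(14) = r_corr · 14^0.813
  D(14) = 4.206 × 14^0.813 = 4.206 × 8.547 = 35.95 μm

D(14) = 35.9 μm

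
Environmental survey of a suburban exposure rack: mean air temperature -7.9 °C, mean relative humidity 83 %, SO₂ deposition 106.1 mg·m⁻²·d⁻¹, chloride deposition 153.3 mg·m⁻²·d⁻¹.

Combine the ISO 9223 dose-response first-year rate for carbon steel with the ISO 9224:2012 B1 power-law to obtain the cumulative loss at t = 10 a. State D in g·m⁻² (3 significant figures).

carbon steel: T≤10 °C ⇒ hinge +0.150·(-7.9−10) = -2.6850
  sulphur-dioxide contribution → 7.181 μm/a
  chloride contribution → 26.06 μm/a
  total first-year rate 33.24 μm/a
ISO 9224: D(t) = r_corr · t^b with b = 0.523 (carbon steel, B1)
  D(10) = 33.24 × 10^0.523 = 33.24 × 3.334 = 110.8 μm
  Mass loss = 110.8 μm × 7.85 g/cm³ = 870 g·m⁻²

D(10) = 870 g·m⁻²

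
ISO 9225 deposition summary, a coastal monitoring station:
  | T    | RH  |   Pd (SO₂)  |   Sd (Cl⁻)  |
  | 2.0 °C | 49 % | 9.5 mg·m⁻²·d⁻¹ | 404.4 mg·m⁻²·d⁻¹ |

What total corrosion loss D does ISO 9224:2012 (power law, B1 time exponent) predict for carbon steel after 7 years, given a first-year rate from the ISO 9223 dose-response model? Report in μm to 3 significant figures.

D(7) = 76.3 μm

carbon steel: T≤10 °C ⇒ hinge +0.150·(2.0−10) = -1.2000
  Pd branch = 1.77·Pd^0.52·e^(0.02·RH+f) = 4.58 μm/a
  Sd branch = 0.102·Sd^0.62·e^(0.033·RH+0.04·T) = 23 μm/a
  sum: 4.58 + 23 → r_corr = 27.58 μm/a
ISO 9224: D(t) = r_corr · t^b with b = 0.523 (carbon steel, B1)
  D(7) = 27.58 × 7^0.523 = 27.58 × 2.767 = 76.32 μm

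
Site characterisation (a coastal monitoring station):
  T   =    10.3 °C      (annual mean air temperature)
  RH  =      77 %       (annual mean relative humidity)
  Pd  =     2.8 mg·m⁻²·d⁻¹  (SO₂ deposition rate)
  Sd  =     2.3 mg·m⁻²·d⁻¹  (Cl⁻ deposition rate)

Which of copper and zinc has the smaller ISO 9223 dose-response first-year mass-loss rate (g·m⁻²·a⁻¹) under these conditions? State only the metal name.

zinc

copper: T>10 °C ⇒ hinge -0.080·(10.3−10) = -0.0240
  sulphur-dioxide contribution → 0.6355 μm/a
  chloride contribution → 0.34 μm/a
  ⇒ r_corr(copper) = 0.9755 μm/a
  mass loss = 0.9755 μm/a × 8.96 g/cm³ = 8.74 g·m⁻²·a⁻¹
zinc: T>10 °C ⇒ hinge -0.071·(10.3−10) = -0.0213
  sulphur-dioxide contribution → 0.6861 μm/a
  chloride contribution → 0.125 μm/a
  total first-year rate 0.8111 μm/a
  mass loss = 0.8111 μm/a × 7.14 g/cm³ = 5.791 g·m⁻²·a⁻¹
Ordering by g·m⁻²·a⁻¹: copper (8.74) > zinc (5.79)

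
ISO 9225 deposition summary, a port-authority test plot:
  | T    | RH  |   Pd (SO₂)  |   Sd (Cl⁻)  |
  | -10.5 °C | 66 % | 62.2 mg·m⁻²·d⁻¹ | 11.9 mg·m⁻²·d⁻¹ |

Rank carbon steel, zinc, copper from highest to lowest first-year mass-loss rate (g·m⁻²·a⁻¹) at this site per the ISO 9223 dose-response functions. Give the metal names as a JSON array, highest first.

carbon steel: f(T) = +0.150·(T−10) [T≤10 °C] = -3.0750
  Pd branch = 1.77·Pd^0.52·e^(0.02·RH+f) = 2.622 μm/a
  Sd branch = 0.102·Sd^0.62·e^(0.033·RH+0.04·T) = 2.747 μm/a
  sum: 2.622 + 2.747 → r_corr = 5.369 μm/a
  mass loss = 5.369 μm/a × 7.85 g/cm³ = 42.15 g·m⁻²·a⁻¹
zinc: temperature factor f = +0.038·(-20.5) = -0.7790
  SO₂ term: 0.0129·62.2^0.44·exp(0.046·66-0.7790) = 0.7587
  Cl⁻ term: 0.0175·11.9^0.57·exp(0.008·66+0.085·-10.5) = 0.04987
  r_corr = 0.7587 + 0.04987 = 0.8085 μm/a
  mass loss = 0.8085 μm/a × 7.14 g/cm³ = 5.773 g·m⁻²·a⁻¹
copper: T≤10 °C ⇒ hinge +0.126·(-10.5−10) = -2.5830
  Pd branch = 0.0053·Pd^0.26·e^(0.059·RH+f) = 0.05755 μm/a
  Cl⁻ term: 0.01025·11.9^0.27·exp(0.036·66+0.049·-10.5) = 0.1287
  sum: 0.05755 + 0.1287 → r_corr = 0.1862 μm/a
  mass loss = 0.1862 μm/a × 8.96 g/cm³ = 1.669 g·m⁻²·a⁻¹
Ordering by g·m⁻²·a⁻¹: carbon steel (42.1) > zinc (5.77) > copper (1.67)

["carbon steel", "zinc", "copper"]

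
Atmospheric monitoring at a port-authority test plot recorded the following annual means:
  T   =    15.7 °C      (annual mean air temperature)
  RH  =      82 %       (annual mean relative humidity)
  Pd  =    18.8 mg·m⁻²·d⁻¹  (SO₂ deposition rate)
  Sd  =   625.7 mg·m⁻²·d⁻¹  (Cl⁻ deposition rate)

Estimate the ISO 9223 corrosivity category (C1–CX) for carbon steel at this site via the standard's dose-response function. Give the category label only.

carbon steel: temperature factor f = -0.054·(5.7) = -0.3078
  sulphur-dioxide contribution → 30.84 μm/a
  chloride contribution → 155 μm/a
  total first-year rate 185.8 μm/a
186 μm/a falls in (80, 200] for carbon steel → category C5

C5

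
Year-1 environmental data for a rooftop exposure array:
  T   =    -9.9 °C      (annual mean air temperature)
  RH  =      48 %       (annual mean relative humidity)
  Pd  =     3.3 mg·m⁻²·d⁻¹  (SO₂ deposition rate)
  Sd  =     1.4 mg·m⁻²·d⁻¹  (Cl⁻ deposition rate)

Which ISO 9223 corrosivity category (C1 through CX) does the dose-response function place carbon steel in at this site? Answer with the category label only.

carbon steel: temperature factor f = +0.150·(-19.9) = -2.9850
  sulphur-dioxide contribution → 0.4347 μm/a
  chloride contribution → 0.4122 μm/a
  total first-year rate 0.8469 μm/a
0.847 μm/a falls in (0, 1.3] for carbon steel → category C1

C1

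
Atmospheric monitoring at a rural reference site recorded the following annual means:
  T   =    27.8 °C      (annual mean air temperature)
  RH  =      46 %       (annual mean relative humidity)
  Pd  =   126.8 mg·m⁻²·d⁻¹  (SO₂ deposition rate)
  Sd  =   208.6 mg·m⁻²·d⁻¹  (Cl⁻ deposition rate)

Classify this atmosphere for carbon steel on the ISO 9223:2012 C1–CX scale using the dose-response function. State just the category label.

carbon steel: T>10 °C ⇒ hinge -0.054·(27.8−10) = -0.9612
  SO₂ term: 1.77·126.8^0.52·exp(0.02·46-0.9612) = 21.07
  Sd branch = 0.102·Sd^0.62·e^(0.033·RH+0.04·T) = 38.79 μm/a
  r_corr = 21.07 + 38.79 = 59.87 μm/a
59.9 μm/a falls in (50, 80] for carbon steel → category C4

C4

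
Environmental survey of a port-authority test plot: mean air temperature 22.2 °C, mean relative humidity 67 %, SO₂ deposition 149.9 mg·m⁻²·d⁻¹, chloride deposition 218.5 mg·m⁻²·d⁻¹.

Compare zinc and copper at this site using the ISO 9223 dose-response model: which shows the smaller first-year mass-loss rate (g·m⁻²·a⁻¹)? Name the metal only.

copper

zinc: T>10 °C ⇒ hinge -0.071·(22.2−10) = -0.8662
  sulphur-dioxide contribution → 1.072 μm/a
  chloride contribution → 4.254 μm/a
  ⇒ r_corr(zinc) = 5.326 μm/a
  mass loss = 5.326 μm/a × 7.14 g/cm³ = 38.03 g·m⁻²·a⁻¹
copper: f(T) = -0.080·(T−10) [T>10 °C] = -0.9760
  sulphur-dioxide contribution → 0.3827 μm/a
  chloride contribution → 1.453 μm/a
  total first-year rate 1.836 μm/a
  mass loss = 1.836 μm/a × 8.96 g/cm³ = 16.45 g·m⁻²·a⁻¹
Ordering by g·m⁻²·a⁻¹: zinc (38) > copper (16.4)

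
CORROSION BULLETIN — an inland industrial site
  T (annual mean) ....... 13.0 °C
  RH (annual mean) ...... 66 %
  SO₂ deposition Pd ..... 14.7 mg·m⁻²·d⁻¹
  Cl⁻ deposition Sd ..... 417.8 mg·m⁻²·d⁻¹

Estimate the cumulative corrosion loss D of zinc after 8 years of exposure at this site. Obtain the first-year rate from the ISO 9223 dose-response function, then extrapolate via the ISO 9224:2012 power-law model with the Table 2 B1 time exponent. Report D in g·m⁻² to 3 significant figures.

D(8) = 136 g·m⁻²

zinc: T>10 °C ⇒ hinge -0.071·(13.0−10) = -0.2130
  sulphur-dioxide contribution → 0.7083 μm/a
  chloride contribution → 2.794 μm/a
  total first-year rate 3.502 μm/a
ISO 9224: D(t) = r_corr · t^b with b = 0.813 (zinc, B1)
  D(8) = 3.502 × 8^0.813 = 3.502 × 5.423 = 18.99 μm
  Mass loss = 18.99 μm × 7.14 g/cm³ = 135.6 g·m⁻²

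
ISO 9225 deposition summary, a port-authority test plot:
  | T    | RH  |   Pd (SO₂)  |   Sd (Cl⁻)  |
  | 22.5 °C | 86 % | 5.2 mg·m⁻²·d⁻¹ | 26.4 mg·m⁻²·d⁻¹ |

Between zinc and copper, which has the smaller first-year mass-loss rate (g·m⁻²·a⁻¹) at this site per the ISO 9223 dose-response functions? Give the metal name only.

zinc

zinc: temperature factor f = -0.071·(12.5) = -0.8875
  sulphur-dioxide contribution → 0.5731 μm/a
  chloride contribution → 1.523 μm/a
  total first-year rate 2.096 μm/a
  mass loss = 2.096 μm/a × 7.14 g/cm³ = 14.97 g·m⁻²·a⁻¹
copper: temperature factor f = -0.080·(12.5) = -1.0000
  sulphur-dioxide contribution → 0.4784 μm/a
  chloride contribution → 1.652 μm/a
  ⇒ r_corr(copper) = 2.13 μm/a
  mass loss = 2.13 μm/a × 8.96 g/cm³ = 19.09 g·m⁻²·a⁻¹
Ordering by g·m⁻²·a⁻¹: copper (19.1) > zinc (15)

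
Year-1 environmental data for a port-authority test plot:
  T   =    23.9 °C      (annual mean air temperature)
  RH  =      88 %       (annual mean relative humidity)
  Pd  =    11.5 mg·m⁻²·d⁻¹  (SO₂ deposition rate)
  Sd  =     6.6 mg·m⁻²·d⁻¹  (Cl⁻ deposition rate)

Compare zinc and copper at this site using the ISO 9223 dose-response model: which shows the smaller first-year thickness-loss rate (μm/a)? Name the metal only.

zinc: T>10 °C ⇒ hinge -0.071·(23.9−10) = -0.9869
  Pd branch = 0.0129·Pd^0.44·e^(0.046·RH+f) = 0.8067 μm/a
  Sd branch = 0.0175·Sd^0.57·e^(0.008·RH+0.085·T) = 0.791 μm/a
  sum: 0.8067 + 0.791 → r_corr = 1.598 μm/a
copper: temperature factor f = -0.080·(13.9) = -1.1120
  SO₂ term: 0.0053·11.5^0.26·exp(0.059·88-1.1120) = 0.5915
  Cl⁻ term: 0.01025·6.6^0.27·exp(0.036·88+0.049·23.9) = 1.308
  r_corr = 0.5915 + 1.308 = 1.899 μm/a
Ordering by μm/a: copper (1.9) > zinc (1.6)

zinc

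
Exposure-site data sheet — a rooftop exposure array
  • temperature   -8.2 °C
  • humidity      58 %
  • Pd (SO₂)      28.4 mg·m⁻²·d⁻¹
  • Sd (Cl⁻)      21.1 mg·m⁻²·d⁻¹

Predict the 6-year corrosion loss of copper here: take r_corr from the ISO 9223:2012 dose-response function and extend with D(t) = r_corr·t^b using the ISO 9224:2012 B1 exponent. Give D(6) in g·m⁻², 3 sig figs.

copper: T≤10 °C ⇒ hinge +0.126·(-8.2−10) = -2.2932
  SO₂ term: 0.0053·28.4^0.26·exp(0.059·58-2.2932) = 0.03912
  Sd branch = 0.01025·Sd^0.27·e^(0.036·RH+0.049·T) = 0.1261 μm/a
  r_corr = 0.03912 + 0.1261 = 0.1652 μm/a
Long-term exponent b (ISO 9224 Table 2, B1) = 0.667
  D(6) = 0.1652 × 6^0.667 = 0.1652 × 3.304 = 0.5457 μm
  Mass loss = 0.5457 μm × 8.96 g/cm³ = 4.89 g·m⁻²

D(6) = 4.89 g·m⁻²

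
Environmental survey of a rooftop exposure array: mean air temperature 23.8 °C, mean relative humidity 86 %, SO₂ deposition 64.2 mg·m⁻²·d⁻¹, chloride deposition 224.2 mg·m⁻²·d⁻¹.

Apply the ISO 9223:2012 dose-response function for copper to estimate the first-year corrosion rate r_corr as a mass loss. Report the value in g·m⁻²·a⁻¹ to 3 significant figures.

r_corr = 35.5 g·m⁻²·a⁻¹

copper: temperature factor f = -0.080·(13.8) = -1.1040
  sulphur-dioxide contribution → 0.8287 μm/a
  chloride contribution → 3.137 μm/a
  total first-year rate 3.965 μm/a
Convert to mass loss: 3.965 μm/a × 8.96 g/cm³ = 35.53 g·m⁻²·a⁻¹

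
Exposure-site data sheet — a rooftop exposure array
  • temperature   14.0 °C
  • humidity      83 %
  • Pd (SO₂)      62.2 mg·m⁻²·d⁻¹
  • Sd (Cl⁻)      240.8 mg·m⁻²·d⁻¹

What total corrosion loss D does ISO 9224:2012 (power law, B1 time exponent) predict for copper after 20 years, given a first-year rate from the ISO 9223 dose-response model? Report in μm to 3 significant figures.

copper: f(T) = -0.080·(T−10) [T>10 °C] = -0.3200
  Pd branch = 0.0053·Pd^0.26·e^(0.059·RH+f) = 1.508 μm/a
  Cl⁻ term: 0.01025·240.8^0.27·exp(0.036·83+0.049·14.0) = 1.776
  r_corr = 1.508 + 1.776 = 3.284 μm/a
Power-law: D(20) = r_corr · 20^0.667
  D(20) = 3.284 × 20^0.667 = 3.284 × 7.375 = 24.22 μm

D(20) = 24.2 μm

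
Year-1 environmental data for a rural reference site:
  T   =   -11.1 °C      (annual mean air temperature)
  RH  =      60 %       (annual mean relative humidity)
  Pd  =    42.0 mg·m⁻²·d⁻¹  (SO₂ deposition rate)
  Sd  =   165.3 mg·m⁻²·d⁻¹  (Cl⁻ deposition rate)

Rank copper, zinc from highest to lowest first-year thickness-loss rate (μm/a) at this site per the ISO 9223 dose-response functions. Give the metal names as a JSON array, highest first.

["zinc", "copper"]

copper: temperature factor f = +0.126·(-21.1) = -2.6586
  SO₂ term: 0.0053·42.0^0.26·exp(0.059·60-2.6586) = 0.03381
  Cl⁻ term: 0.01025·165.3^0.27·exp(0.036·60+0.049·-11.1) = 0.2049
  r_corr = 0.03381 + 0.2049 = 0.2387 μm/a
zinc: temperature factor f = +0.038·(-21.1) = -0.8018
  SO₂ term: 0.0129·42.0^0.44·exp(0.046·60-0.8018) = 0.4734
  Cl⁻ term: 0.0175·165.3^0.57·exp(0.008·60+0.085·-11.1) = 0.2024
  sum: 0.4734 + 0.2024 → r_corr = 0.6758 μm/a
Ordering by μm/a: zinc (0.676) > copper (0.239)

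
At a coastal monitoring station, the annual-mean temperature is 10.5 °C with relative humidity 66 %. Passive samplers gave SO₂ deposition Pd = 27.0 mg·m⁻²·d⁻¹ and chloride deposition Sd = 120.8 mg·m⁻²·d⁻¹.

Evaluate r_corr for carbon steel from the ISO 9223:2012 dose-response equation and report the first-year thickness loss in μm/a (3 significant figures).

r_corr = 62.6 μm/a

carbon steel: f(T) = -0.054·(T−10) [T>10 °C] = -0.0270
  SO₂ term: 1.77·27.0^0.52·exp(0.02·66-0.0270) = 35.8
  Sd branch = 0.102·Sd^0.62·e^(0.033·RH+0.04·T) = 26.78 μm/a
  sum: 35.8 + 26.78 → r_corr = 62.57 μm/a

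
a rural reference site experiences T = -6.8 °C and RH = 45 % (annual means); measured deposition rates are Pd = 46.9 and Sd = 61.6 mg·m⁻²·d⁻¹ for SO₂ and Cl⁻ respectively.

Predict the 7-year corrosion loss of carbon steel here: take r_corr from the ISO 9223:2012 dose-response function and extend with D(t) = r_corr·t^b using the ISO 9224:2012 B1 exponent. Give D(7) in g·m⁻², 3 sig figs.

carbon steel: temperature factor f = +0.150·(-16.8) = -2.5200
  Pd branch = 1.77·Pd^0.52·e^(0.02·RH+f) = 2.591 μm/a
  Sd branch = 0.102·Sd^0.62·e^(0.033·RH+0.04·T) = 4.415 μm/a
  sum: 2.591 + 4.415 → r_corr = 7.006 μm/a
Power-law: D(7) = r_corr · 7^0.523
  D(7) = 7.006 × 7^0.523 = 7.006 × 2.767 = 19.38 μm
  Mass loss = 19.38 μm × 7.85 g/cm³ = 152.2 g·m⁻²

D(7) = 152 g·m⁻²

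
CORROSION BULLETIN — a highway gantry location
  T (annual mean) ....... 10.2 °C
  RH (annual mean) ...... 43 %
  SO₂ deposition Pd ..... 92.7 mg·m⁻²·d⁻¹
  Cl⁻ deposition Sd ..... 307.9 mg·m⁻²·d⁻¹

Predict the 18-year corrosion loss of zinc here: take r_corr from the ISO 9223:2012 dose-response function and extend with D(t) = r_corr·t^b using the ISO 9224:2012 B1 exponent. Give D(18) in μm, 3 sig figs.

zinc: f(T) = -0.071·(T−10) [T>10 °C] = -0.0142
  SO₂ term: 0.0129·92.7^0.44·exp(0.046·43-0.0142) = 0.6745
  Cl⁻ term: 0.0175·307.9^0.57·exp(0.008·43+0.085·10.2) = 1.539
  sum: 0.6745 + 1.539 → r_corr = 2.214 μm/a
ISO 9224: D(t) = r_corr · t^b with b = 0.813 (zinc, B1)
  D(18) = 2.214 × 18^0.813 = 2.214 × 10.48 = 23.21 μm

D(18) = 23.2 μm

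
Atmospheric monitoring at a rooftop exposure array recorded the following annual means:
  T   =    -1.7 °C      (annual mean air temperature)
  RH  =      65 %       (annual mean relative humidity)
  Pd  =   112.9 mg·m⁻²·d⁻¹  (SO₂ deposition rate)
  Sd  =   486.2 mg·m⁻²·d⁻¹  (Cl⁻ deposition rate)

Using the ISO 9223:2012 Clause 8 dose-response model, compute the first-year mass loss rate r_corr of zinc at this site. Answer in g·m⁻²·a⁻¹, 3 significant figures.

zinc: T≤10 °C ⇒ hinge +0.038·(-1.7−10) = -0.4446
  sulphur-dioxide contribution → 1.316 μm/a
  chloride contribution → 0.8662 μm/a
  ⇒ r_corr(zinc) = 2.182 μm/a
Convert to mass loss: 2.182 μm/a × 7.14 g/cm³ = 15.58 g·m⁻²·a⁻¹

r_corr = 15.6 g·m⁻²·a⁻¹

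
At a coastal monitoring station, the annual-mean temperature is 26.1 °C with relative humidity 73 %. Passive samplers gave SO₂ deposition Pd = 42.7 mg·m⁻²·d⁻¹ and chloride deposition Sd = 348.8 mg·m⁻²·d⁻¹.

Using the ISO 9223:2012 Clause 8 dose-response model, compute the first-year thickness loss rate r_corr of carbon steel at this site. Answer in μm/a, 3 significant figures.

carbon steel: temperature factor f = -0.054·(16.1) = -0.8694
  SO₂ term: 1.77·42.7^0.52·exp(0.02·73-0.8694) = 22.51
  Cl⁻ term: 0.102·348.8^0.62·exp(0.033·73+0.04·26.1) = 121.5
  sum: 22.51 + 121.5 → r_corr = 144 μm/a

r_corr = 144 μm/a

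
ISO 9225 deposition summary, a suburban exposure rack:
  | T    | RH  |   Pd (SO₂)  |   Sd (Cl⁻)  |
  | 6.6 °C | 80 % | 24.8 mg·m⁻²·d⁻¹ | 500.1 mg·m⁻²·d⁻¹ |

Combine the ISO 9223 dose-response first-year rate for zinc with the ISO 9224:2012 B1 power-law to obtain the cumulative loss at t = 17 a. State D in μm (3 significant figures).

D(17) = 38.6 μm

zinc: f(T) = +0.038·(T−10) [T≤10 °C] = -0.1292
  SO₂ term: 0.0129·24.8^0.44·exp(0.046·80-0.1292) = 1.846
  Sd branch = 0.0175·Sd^0.57·e^(0.008·RH+0.085·T) = 2.01 μm/a
  r_corr = 1.846 + 2.01 = 3.856 μm/a
ISO 9224: D(t) = r_corr · t^b with b = 0.813 (zinc, B1)
  D(17) = 3.856 × 17^0.813 = 3.856 × 10.01 = 38.59 μm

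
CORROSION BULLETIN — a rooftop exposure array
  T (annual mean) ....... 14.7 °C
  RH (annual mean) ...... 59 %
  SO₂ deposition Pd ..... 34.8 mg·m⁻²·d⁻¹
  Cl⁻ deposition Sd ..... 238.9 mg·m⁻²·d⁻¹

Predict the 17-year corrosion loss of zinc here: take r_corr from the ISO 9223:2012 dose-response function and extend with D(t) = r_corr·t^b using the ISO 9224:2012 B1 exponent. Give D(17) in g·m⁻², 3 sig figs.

D(17) = 206 g·m⁻²

zinc: temperature factor f = -0.071·(4.7) = -0.3337
  SO₂ term: 0.0129·34.8^0.44·exp(0.046·59-0.3337) = 0.6647
  Cl⁻ term: 0.0175·238.9^0.57·exp(0.008·59+0.085·14.7) = 2.22
  r_corr = 0.6647 + 2.22 = 2.884 μm/a
ISO 9224: D(t) = r_corr · t^b with b = 0.813 (zinc, B1)
  D(17) = 2.884 × 17^0.813 = 2.884 × 10.01 = 28.87 μm
  Mass loss = 28.87 μm × 7.14 g/cm³ = 206.1 g·m⁻²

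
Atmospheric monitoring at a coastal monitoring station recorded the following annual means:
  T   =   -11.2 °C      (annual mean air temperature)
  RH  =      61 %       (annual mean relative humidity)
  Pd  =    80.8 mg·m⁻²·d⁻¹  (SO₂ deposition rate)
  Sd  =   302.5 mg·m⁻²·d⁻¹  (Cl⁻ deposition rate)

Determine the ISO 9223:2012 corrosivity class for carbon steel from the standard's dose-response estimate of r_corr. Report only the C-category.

C2

carbon steel: f(T) = +0.150·(T−10) [T≤10 °C] = -3.1800
  Pd branch = 1.77·Pd^0.52·e^(0.02·RH+f) = 2.447 μm/a
  Cl⁻ term: 0.102·302.5^0.62·exp(0.033·61+0.04·-11.2) = 16.84
  sum: 2.447 + 16.84 → r_corr = 19.29 μm/a
19.3 μm/a falls in (1.3, 25] for carbon steel → category C2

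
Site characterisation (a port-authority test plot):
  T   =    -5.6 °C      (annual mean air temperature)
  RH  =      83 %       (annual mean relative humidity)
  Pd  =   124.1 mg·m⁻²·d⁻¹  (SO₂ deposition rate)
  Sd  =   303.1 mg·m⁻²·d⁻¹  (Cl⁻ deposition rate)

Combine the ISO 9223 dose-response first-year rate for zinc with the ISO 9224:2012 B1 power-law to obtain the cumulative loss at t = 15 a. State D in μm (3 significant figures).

zinc: temperature factor f = +0.038·(-15.6) = -0.5928
  SO₂ term: 0.0129·124.1^0.44·exp(0.046·83-0.5928) = 2.707
  Sd branch = 0.0175·Sd^0.57·e^(0.008·RH+0.085·T) = 0.5485 μm/a
  r_corr = 2.707 + 0.5485 = 3.256 μm/a
ISO 9224: D(t) = r_corr · t^b with b = 0.813 (zinc, B1)
  D(15) = 3.256 × 15^0.813 = 3.256 × 9.04 = 29.43 μm

D(15) = 29.4 μm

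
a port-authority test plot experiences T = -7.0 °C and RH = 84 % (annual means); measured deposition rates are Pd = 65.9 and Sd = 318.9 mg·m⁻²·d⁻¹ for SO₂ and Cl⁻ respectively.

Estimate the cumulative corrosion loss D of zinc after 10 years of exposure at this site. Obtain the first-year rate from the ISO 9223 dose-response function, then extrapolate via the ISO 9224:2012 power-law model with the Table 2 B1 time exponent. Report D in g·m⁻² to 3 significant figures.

D(10) = 118 g·m⁻²

zinc: temperature factor f = +0.038·(-17.0) = -0.6460
  Pd branch = 0.0129·Pd^0.44·e^(0.046·RH+f) = 2.035 μm/a
  Sd branch = 0.0175·Sd^0.57·e^(0.008·RH+0.085·T) = 0.5053 μm/a
  sum: 2.035 + 0.5053 → r_corr = 2.54 μm/a
ISO 9224: D(t) = r_corr · t^b with b = 0.813 (zinc, B1)
  D(10) = 2.54 × 10^0.813 = 2.54 × 6.501 = 16.51 μm
  Mass loss = 16.51 μm × 7.14 g/cm³ = 117.9 g·m⁻²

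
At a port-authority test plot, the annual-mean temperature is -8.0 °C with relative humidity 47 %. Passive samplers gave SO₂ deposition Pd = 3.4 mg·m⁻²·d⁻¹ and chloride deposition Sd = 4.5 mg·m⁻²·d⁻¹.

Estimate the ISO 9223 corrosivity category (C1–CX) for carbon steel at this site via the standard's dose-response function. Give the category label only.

C2

carbon steel: temperature factor f = +0.150·(-18.0) = -2.7000
  sulphur-dioxide contribution → 0.5754 μm/a
  chloride contribution → 0.8876 μm/a
  total first-year rate 1.463 μm/a
Category bounds: 1.3…25 μm/a bracket r_corr ⇒ C2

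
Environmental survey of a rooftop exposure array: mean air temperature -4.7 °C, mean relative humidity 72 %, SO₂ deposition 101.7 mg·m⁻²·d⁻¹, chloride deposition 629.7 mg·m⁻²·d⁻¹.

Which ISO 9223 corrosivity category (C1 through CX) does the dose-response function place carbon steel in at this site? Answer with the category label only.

carbon steel: temperature factor f = +0.150·(-14.7) = -2.2050
  SO₂ term: 1.77·101.7^0.52·exp(0.02·72-2.2050) = 9.111
  Sd branch = 0.102·Sd^0.62·e^(0.033·RH+0.04·T) = 49.47 μm/a
  sum: 9.111 + 49.47 → r_corr = 58.58 μm/a
58.6 μm/a falls in (50, 80] for carbon steel → category C4

C4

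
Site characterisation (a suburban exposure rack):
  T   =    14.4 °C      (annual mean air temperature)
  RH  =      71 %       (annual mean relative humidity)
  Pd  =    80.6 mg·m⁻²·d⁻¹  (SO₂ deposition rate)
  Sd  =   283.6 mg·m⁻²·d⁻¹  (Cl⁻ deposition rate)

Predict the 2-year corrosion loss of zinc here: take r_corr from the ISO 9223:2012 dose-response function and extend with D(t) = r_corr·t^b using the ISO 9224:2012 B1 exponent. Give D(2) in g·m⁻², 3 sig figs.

D(2) = 54.4 g·m⁻²

zinc: temperature factor f = -0.071·(4.4) = -0.3124
  Pd branch = 0.0129·Pd^0.44·e^(0.046·RH+f) = 1.707 μm/a
  Sd branch = 0.0175·Sd^0.57·e^(0.008·RH+0.085·T) = 2.626 μm/a
  sum: 1.707 + 2.626 → r_corr = 4.333 μm/a
ISO 9224: D(t) = r_corr · t^b with b = 0.813 (zinc, B1)
  D(2) = 4.333 × 2^0.813 = 4.333 × 1.757 = 7.612 μm
  Mass loss = 7.612 μm × 7.14 g/cm³ = 54.35 g·m⁻²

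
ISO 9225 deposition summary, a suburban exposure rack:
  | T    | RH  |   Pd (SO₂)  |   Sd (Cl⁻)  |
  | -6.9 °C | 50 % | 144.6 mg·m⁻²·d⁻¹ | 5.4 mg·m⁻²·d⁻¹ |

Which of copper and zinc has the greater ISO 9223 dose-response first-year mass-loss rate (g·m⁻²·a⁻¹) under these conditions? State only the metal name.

copper: T≤10 °C ⇒ hinge +0.126·(-6.9−10) = -2.1294
  SO₂ term: 0.0053·144.6^0.26·exp(0.059·50-2.1294) = 0.04388
  Sd branch = 0.01025·Sd^0.27·e^(0.036·RH+0.049·T) = 0.06972 μm/a
  sum: 0.04388 + 0.06972 → r_corr = 0.1136 μm/a
  mass loss = 0.1136 μm/a × 8.96 g/cm³ = 1.018 g·m⁻²·a⁻¹
zinc: f(T) = +0.038·(T−10) [T≤10 °C] = -0.6422
  Pd branch = 0.0129·Pd^0.44·e^(0.046·RH+f) = 0.604 μm/a
  Cl⁻ term: 0.0175·5.4^0.57·exp(0.008·50+0.085·-6.9) = 0.03798
  sum: 0.604 + 0.03798 → r_corr = 0.642 μm/a
  mass loss = 0.642 μm/a × 7.14 g/cm³ = 4.584 g·m⁻²·a⁻¹
Ordering by g·m⁻²·a⁻¹: zinc (4.58) > copper (1.02)

zinc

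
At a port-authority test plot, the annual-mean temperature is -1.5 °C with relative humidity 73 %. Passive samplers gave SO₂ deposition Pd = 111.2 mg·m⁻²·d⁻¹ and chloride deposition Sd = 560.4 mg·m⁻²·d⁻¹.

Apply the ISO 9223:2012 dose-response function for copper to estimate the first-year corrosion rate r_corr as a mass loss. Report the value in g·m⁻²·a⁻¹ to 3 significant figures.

r_corr = 9.34 g·m⁻²·a⁻¹

copper: T≤10 °C ⇒ hinge +0.126·(-1.5−10) = -1.4490
  Pd branch = 0.0053·Pd^0.26·e^(0.059·RH+f) = 0.3144 μm/a
  Sd branch = 0.01025·Sd^0.27·e^(0.036·RH+0.049·T) = 0.7282 μm/a
  r_corr = 0.3144 + 0.7282 = 1.043 μm/a
Convert to mass loss: 1.043 μm/a × 8.96 g/cm³ = 9.341 g·m⁻²·a⁻¹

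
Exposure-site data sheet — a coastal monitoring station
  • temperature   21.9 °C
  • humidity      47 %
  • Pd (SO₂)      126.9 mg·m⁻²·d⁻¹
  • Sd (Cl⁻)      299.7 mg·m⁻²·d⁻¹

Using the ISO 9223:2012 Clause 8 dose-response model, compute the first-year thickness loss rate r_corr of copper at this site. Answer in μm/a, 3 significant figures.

r_corr = 0.874 μm/a

copper: f(T) = -0.080·(T−10) [T>10 °C] = -0.9520
  Pd branch = 0.0053·Pd^0.26·e^(0.059·RH+f) = 0.1154 μm/a
  Cl⁻ term: 0.01025·299.7^0.27·exp(0.036·47+0.049·21.9) = 0.7591
  sum: 0.1154 + 0.7591 → r_corr = 0.8744 μm/a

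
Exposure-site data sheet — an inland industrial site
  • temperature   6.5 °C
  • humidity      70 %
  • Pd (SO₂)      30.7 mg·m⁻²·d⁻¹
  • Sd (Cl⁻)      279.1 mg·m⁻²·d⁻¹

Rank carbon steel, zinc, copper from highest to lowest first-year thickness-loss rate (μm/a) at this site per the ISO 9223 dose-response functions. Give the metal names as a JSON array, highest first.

carbon steel: f(T) = +0.150·(T−10) [T≤10 °C] = -0.5250
  sulphur-dioxide contribution → 25.19 μm/a
  chloride contribution → 43.76 μm/a
  ⇒ r_corr(carbon steel) = 68.96 μm/a
zinc: f(T) = +0.038·(T−10) [T≤10 °C] = -0.1330
  sulphur-dioxide contribution → 1.275 μm/a
  chloride contribution → 1.319 μm/a
  ⇒ r_corr(zinc) = 2.594 μm/a
copper: temperature factor f = +0.126·(-3.5) = -0.4410
  sulphur-dioxide contribution → 0.5165 μm/a
  chloride contribution → 0.8014 μm/a
  ⇒ r_corr(copper) = 1.318 μm/a
Ordering by μm/a: carbon steel (69) > zinc (2.59) > copper (1.32)

["carbon steel", "zinc", "copper"]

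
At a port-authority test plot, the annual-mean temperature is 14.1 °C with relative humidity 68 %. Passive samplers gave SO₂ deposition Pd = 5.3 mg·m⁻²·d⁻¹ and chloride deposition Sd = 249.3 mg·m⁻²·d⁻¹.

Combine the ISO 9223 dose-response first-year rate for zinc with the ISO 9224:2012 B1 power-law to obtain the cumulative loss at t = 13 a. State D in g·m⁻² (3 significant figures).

D(13) = 160 g·m⁻²

zinc: temperature factor f = -0.071·(4.1) = -0.2911
  SO₂ term: 0.0129·5.3^0.44·exp(0.046·68-0.2911) = 0.4585
  Sd branch = 0.0175·Sd^0.57·e^(0.008·RH+0.085·T) = 2.322 μm/a
  sum: 0.4585 + 2.322 → r_corr = 2.781 μm/a
Power-law: D(13) = r_corr · 13^0.813
  D(13) = 2.781 × 13^0.813 = 2.781 × 8.047 = 22.38 μm
  Mass loss = 22.38 μm × 7.14 g/cm³ = 159.8 g·m⁻²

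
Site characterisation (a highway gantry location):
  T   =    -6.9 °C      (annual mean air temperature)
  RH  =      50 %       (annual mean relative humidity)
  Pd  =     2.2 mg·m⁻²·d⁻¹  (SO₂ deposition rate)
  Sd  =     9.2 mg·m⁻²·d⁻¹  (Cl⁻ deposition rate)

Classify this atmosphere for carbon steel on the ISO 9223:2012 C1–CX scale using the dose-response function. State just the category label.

C2

carbon steel: temperature factor f = +0.150·(-16.9) = -2.5350
  sulphur-dioxide contribution → 0.5746 μm/a
  chloride contribution → 1.595 μm/a
  total first-year rate 2.17 μm/a
ISO 9223 Table 2 (carbon steel): 1.3 < 2.17 ≤ 25 μm/a ⇒ C2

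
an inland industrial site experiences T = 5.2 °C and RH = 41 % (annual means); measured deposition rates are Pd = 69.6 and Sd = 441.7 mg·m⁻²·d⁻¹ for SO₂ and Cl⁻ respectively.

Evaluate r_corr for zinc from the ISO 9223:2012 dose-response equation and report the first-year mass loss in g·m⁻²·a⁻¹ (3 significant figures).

zinc: T≤10 °C ⇒ hinge +0.038·(5.2−10) = -0.1824
  sulphur-dioxide contribution → 0.4584 μm/a
  chloride contribution → 1.217 μm/a
  total first-year rate 1.675 μm/a
Convert to mass loss: 1.675 μm/a × 7.14 g/cm³ = 11.96 g·m⁻²·a⁻¹

r_corr = 12.0 g·m⁻²·a⁻¹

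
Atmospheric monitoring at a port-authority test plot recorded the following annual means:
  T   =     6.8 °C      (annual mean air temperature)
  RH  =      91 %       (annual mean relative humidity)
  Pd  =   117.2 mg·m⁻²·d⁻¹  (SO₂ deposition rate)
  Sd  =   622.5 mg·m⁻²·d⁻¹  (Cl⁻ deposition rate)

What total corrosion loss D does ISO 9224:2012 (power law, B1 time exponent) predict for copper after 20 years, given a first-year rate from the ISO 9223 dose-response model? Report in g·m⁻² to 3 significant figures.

copper: f(T) = +0.126·(T−10) [T≤10 °C] = -0.4032
  Pd branch = 0.0053·Pd^0.26·e^(0.059·RH+f) = 2.623 μm/a
  Cl⁻ term: 0.01025·622.5^0.27·exp(0.036·91+0.049·6.8) = 2.151
  sum: 2.623 + 2.151 → r_corr = 4.774 μm/a
Power-law: D(20) = r_corr · 20^0.667
  D(20) = 4.774 × 20^0.667 = 4.774 × 7.375 = 35.21 μm
  Mass loss = 35.21 μm × 8.96 g/cm³ = 315.5 g·m⁻²

D(20) = 315 g·m⁻²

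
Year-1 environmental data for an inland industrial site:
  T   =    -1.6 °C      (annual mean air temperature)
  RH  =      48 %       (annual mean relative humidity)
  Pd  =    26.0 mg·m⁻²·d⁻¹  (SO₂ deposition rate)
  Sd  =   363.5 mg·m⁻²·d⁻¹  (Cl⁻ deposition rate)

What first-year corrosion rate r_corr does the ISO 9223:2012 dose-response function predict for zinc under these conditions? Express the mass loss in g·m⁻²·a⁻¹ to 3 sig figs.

zinc: temperature factor f = +0.038·(-11.6) = -0.4408
  sulphur-dioxide contribution → 0.3167 μm/a
  chloride contribution → 0.646 μm/a
  total first-year rate 0.9627 μm/a
Convert to mass loss: 0.9627 μm/a × 7.14 g/cm³ = 6.874 g·m⁻²·a⁻¹

r_corr = 6.87 g·m⁻²·a⁻¹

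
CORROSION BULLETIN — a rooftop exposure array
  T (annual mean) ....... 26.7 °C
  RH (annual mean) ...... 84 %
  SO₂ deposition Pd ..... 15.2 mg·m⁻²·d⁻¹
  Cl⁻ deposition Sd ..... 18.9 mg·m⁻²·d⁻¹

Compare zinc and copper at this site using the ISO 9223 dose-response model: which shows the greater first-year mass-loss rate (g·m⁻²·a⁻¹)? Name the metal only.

copper

zinc: T>10 °C ⇒ hinge -0.071·(26.7−10) = -1.1857
  sulphur-dioxide contribution → 0.622 μm/a
  chloride contribution → 1.771 μm/a
  total first-year rate 2.392 μm/a
  mass loss = 2.392 μm/a × 7.14 g/cm³ = 17.08 g·m⁻²·a⁻¹
copper: T>10 °C ⇒ hinge -0.080·(26.7−10) = -1.3360
  sulphur-dioxide contribution → 0.4015 μm/a
  chloride contribution → 1.725 μm/a
  ⇒ r_corr(copper) = 2.127 μm/a
  mass loss = 2.127 μm/a × 8.96 g/cm³ = 19.06 g·m⁻²·a⁻¹
Ordering by g·m⁻²·a⁻¹: copper (19.1) > zinc (17.1)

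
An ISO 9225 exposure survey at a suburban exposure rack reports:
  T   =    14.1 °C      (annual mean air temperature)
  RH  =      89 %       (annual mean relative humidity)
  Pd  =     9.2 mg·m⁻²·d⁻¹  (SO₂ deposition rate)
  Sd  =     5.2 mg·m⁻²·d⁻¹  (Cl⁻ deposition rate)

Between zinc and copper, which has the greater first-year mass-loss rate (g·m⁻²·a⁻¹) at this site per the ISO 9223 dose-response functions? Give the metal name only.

zinc: T>10 °C ⇒ hinge -0.071·(14.1−10) = -0.2911
  SO₂ term: 0.0129·9.2^0.44·exp(0.046·89-0.2911) = 1.535
  Sd branch = 0.0175·Sd^0.57·e^(0.008·RH+0.085·T) = 0.3026 μm/a
  sum: 1.535 + 0.3026 → r_corr = 1.838 μm/a
  mass loss = 1.838 μm/a × 7.14 g/cm³ = 13.12 g·m⁻²·a⁻¹
copper: temperature factor f = -0.080·(4.1) = -0.3280
  Pd branch = 0.0053·Pd^0.26·e^(0.059·RH+f) = 1.297 μm/a
  Cl⁻ term: 0.01025·5.2^0.27·exp(0.036·89+0.049·14.1) = 0.7863
  sum: 1.297 + 0.7863 → r_corr = 2.083 μm/a
  mass loss = 2.083 μm/a × 8.96 g/cm³ = 18.66 g·m⁻²·a⁻¹
Ordering by g·m⁻²·a⁻¹: copper (18.7) > zinc (13.1)

copper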